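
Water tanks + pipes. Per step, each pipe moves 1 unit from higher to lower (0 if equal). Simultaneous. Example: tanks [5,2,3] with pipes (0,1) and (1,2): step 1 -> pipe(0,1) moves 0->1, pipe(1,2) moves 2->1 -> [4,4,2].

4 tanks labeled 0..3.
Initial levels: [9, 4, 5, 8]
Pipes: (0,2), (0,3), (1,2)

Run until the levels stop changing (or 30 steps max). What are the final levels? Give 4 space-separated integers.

Step 1: flows [0->2,0->3,2->1] -> levels [7 5 5 9]
Step 2: flows [0->2,3->0,1=2] -> levels [7 5 6 8]
Step 3: flows [0->2,3->0,2->1] -> levels [7 6 6 7]
Step 4: flows [0->2,0=3,1=2] -> levels [6 6 7 7]
Step 5: flows [2->0,3->0,2->1] -> levels [8 7 5 6]
Step 6: flows [0->2,0->3,1->2] -> levels [6 6 7 7]
  -> period-2 cycle: step 6 state = step 4 state; never stabilizes
  -> state at step 30: (30-4) mod 2 = 0, same as step 4 -> [6 6 7 7]

Answer: 6 6 7 7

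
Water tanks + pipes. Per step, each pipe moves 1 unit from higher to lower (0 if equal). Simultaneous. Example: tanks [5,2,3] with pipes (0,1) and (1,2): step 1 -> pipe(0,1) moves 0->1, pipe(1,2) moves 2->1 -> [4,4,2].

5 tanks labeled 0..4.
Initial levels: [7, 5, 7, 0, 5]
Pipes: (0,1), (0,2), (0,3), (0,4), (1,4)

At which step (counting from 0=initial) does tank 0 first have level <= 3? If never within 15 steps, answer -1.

Answer: 3

Derivation:
Step 1: flows [0->1,0=2,0->3,0->4,1=4] -> levels [4 6 7 1 6]
Step 2: flows [1->0,2->0,0->3,4->0,1=4] -> levels [6 5 6 2 5]
Step 3: flows [0->1,0=2,0->3,0->4,1=4] -> levels [3 6 6 3 6]
Tank 0 first reaches <=3 at step 3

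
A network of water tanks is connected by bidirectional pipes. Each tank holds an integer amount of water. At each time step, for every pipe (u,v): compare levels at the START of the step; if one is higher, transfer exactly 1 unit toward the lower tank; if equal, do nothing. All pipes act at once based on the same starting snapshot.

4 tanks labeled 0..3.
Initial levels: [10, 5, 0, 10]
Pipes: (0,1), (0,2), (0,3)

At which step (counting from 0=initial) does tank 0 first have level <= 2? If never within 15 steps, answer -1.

Answer: -1

Derivation:
Step 1: flows [0->1,0->2,0=3] -> levels [8 6 1 10]
Step 2: flows [0->1,0->2,3->0] -> levels [7 7 2 9]
Step 3: flows [0=1,0->2,3->0] -> levels [7 7 3 8]
Step 4: flows [0=1,0->2,3->0] -> levels [7 7 4 7]
Step 5: flows [0=1,0->2,0=3] -> levels [6 7 5 7]
Step 6: flows [1->0,0->2,3->0] -> levels [7 6 6 6]
Step 7: flows [0->1,0->2,0->3] -> levels [4 7 7 7]
Step 8: flows [1->0,2->0,3->0] -> levels [7 6 6 6]
  -> period-2 cycle (repeats step 6); tank 0 never drops to <=2
Tank 0 never reaches <=2 within 15 steps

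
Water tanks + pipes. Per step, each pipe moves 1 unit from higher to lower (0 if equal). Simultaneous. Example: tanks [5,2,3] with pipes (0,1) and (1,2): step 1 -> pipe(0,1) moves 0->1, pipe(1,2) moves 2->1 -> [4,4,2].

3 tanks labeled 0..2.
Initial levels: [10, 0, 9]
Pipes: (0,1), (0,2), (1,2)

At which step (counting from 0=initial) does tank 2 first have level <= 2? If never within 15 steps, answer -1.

Step 1: flows [0->1,0->2,2->1] -> levels [8 2 9]
Step 2: flows [0->1,2->0,2->1] -> levels [8 4 7]
Step 3: flows [0->1,0->2,2->1] -> levels [6 6 7]
Step 4: flows [0=1,2->0,2->1] -> levels [7 7 5]
Step 5: flows [0=1,0->2,1->2] -> levels [6 6 7]
  -> period-2 cycle (repeats step 3); tank 2 never drops to <=2
Tank 2 never reaches <=2 within 15 steps

Answer: -1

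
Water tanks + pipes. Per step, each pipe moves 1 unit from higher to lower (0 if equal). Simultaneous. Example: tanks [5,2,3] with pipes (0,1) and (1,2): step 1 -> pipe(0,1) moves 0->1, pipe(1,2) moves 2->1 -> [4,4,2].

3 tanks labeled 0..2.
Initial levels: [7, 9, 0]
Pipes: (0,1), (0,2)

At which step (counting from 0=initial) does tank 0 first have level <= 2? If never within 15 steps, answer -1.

Answer: -1

Derivation:
Step 1: flows [1->0,0->2] -> levels [7 8 1]
Step 2: flows [1->0,0->2] -> levels [7 7 2]
Step 3: flows [0=1,0->2] -> levels [6 7 3]
Step 4: flows [1->0,0->2] -> levels [6 6 4]
Step 5: flows [0=1,0->2] -> levels [5 6 5]
Step 6: flows [1->0,0=2] -> levels [6 5 5]
Step 7: flows [0->1,0->2] -> levels [4 6 6]
Step 8: flows [1->0,2->0] -> levels [6 5 5]
  -> period-2 cycle (repeats step 6); tank 0 never drops to <=2
Tank 0 never reaches <=2 within 15 steps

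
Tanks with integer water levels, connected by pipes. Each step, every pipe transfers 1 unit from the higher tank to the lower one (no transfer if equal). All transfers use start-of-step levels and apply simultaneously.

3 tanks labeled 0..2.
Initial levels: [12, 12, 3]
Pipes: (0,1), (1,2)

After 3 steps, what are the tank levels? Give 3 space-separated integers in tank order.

Answer: 11 10 6

Derivation:
Step 1: flows [0=1,1->2] -> levels [12 11 4]
Step 2: flows [0->1,1->2] -> levels [11 11 5]
Step 3: flows [0=1,1->2] -> levels [11 10 6]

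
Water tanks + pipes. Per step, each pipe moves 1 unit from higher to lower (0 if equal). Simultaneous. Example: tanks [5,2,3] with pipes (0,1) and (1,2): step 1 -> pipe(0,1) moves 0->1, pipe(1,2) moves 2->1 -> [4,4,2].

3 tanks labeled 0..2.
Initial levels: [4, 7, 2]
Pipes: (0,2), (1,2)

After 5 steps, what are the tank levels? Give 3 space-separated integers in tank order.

Step 1: flows [0->2,1->2] -> levels [3 6 4]
Step 2: flows [2->0,1->2] -> levels [4 5 4]
Step 3: flows [0=2,1->2] -> levels [4 4 5]
Step 4: flows [2->0,2->1] -> levels [5 5 3]
Step 5: flows [0->2,1->2] -> levels [4 4 5]

Answer: 4 4 5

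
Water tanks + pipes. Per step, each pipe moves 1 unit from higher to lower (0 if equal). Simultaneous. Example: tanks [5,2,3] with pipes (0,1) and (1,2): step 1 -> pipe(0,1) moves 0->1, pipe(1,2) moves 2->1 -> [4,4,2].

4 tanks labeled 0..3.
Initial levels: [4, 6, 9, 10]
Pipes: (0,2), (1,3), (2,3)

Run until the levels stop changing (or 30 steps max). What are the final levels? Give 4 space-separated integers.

Answer: 8 7 6 8

Derivation:
Step 1: flows [2->0,3->1,3->2] -> levels [5 7 9 8]
Step 2: flows [2->0,3->1,2->3] -> levels [6 8 7 8]
Step 3: flows [2->0,1=3,3->2] -> levels [7 8 7 7]
Step 4: flows [0=2,1->3,2=3] -> levels [7 7 7 8]
Step 5: flows [0=2,3->1,3->2] -> levels [7 8 8 6]
Step 6: flows [2->0,1->3,2->3] -> levels [8 7 6 8]
Step 7: flows [0->2,3->1,3->2] -> levels [7 8 8 6]
  -> period-2 cycle: step 7 state = step 5 state; never stabilizes
  -> state at step 30: (30-5) mod 2 = 1, same as step 6 -> [8 7 6 8]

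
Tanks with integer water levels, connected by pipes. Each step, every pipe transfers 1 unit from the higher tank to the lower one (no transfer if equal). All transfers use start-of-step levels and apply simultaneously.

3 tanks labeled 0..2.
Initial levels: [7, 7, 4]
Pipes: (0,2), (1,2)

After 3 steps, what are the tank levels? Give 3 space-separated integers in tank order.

Step 1: flows [0->2,1->2] -> levels [6 6 6]
Step 2: flows [0=2,1=2] -> levels [6 6 6]
  -> stable; steps 3..3 unchanged -> [6 6 6]

Answer: 6 6 6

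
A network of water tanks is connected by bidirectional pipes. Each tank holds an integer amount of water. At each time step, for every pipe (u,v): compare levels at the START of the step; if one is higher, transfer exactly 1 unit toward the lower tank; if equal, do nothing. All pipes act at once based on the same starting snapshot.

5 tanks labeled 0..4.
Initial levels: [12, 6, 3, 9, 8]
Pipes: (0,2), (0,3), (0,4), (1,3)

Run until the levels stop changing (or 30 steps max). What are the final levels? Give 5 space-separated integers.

Answer: 6 7 8 9 8

Derivation:
Step 1: flows [0->2,0->3,0->4,3->1] -> levels [9 7 4 9 9]
Step 2: flows [0->2,0=3,0=4,3->1] -> levels [8 8 5 8 9]
Step 3: flows [0->2,0=3,4->0,1=3] -> levels [8 8 6 8 8]
Step 4: flows [0->2,0=3,0=4,1=3] -> levels [7 8 7 8 8]
Step 5: flows [0=2,3->0,4->0,1=3] -> levels [9 8 7 7 7]
Step 6: flows [0->2,0->3,0->4,1->3] -> levels [6 7 8 9 8]
Step 7: flows [2->0,3->0,4->0,3->1] -> levels [9 8 7 7 7]
  -> period-2 cycle: step 7 state = step 5 state; never stabilizes
  -> state at step 30: (30-5) mod 2 = 1, same as step 6 -> [6 7 8 9 8]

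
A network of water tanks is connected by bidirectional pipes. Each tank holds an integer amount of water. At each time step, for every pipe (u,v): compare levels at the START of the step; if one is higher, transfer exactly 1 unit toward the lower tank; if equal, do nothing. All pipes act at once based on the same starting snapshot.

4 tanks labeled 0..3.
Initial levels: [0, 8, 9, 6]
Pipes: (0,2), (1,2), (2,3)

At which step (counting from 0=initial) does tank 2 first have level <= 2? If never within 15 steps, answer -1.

Answer: -1

Derivation:
Step 1: flows [2->0,2->1,2->3] -> levels [1 9 6 7]
Step 2: flows [2->0,1->2,3->2] -> levels [2 8 7 6]
Step 3: flows [2->0,1->2,2->3] -> levels [3 7 6 7]
Step 4: flows [2->0,1->2,3->2] -> levels [4 6 7 6]
Step 5: flows [2->0,2->1,2->3] -> levels [5 7 4 7]
Step 6: flows [0->2,1->2,3->2] -> levels [4 6 7 6]
  -> period-2 cycle (repeats step 4); tank 2 never drops to <=2
Tank 2 never reaches <=2 within 15 steps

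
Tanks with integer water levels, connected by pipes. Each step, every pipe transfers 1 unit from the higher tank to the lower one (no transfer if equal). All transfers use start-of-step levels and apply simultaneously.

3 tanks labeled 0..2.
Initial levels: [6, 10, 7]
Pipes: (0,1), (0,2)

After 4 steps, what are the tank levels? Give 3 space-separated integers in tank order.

Step 1: flows [1->0,2->0] -> levels [8 9 6]
Step 2: flows [1->0,0->2] -> levels [8 8 7]
Step 3: flows [0=1,0->2] -> levels [7 8 8]
Step 4: flows [1->0,2->0] -> levels [9 7 7]

Answer: 9 7 7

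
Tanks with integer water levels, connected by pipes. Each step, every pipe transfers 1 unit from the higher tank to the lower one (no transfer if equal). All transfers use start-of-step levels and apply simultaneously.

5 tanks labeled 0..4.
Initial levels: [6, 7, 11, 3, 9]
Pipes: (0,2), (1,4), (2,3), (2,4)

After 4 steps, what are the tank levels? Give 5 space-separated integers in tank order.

Step 1: flows [2->0,4->1,2->3,2->4] -> levels [7 8 8 4 9]
Step 2: flows [2->0,4->1,2->3,4->2] -> levels [8 9 7 5 7]
Step 3: flows [0->2,1->4,2->3,2=4] -> levels [7 8 7 6 8]
Step 4: flows [0=2,1=4,2->3,4->2] -> levels [7 8 7 7 7]

Answer: 7 8 7 7 7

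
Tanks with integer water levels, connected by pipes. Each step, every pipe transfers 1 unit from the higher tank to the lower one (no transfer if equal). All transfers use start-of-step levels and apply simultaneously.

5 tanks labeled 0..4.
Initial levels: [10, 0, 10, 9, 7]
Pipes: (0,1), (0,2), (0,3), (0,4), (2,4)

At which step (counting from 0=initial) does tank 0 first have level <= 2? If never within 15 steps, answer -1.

Answer: -1

Derivation:
Step 1: flows [0->1,0=2,0->3,0->4,2->4] -> levels [7 1 9 10 9]
Step 2: flows [0->1,2->0,3->0,4->0,2=4] -> levels [9 2 8 9 8]
Step 3: flows [0->1,0->2,0=3,0->4,2=4] -> levels [6 3 9 9 9]
Step 4: flows [0->1,2->0,3->0,4->0,2=4] -> levels [8 4 8 8 8]
Step 5: flows [0->1,0=2,0=3,0=4,2=4] -> levels [7 5 8 8 8]
Step 6: flows [0->1,2->0,3->0,4->0,2=4] -> levels [9 6 7 7 7]
Step 7: flows [0->1,0->2,0->3,0->4,2=4] -> levels [5 7 8 8 8]
Step 8: flows [1->0,2->0,3->0,4->0,2=4] -> levels [9 6 7 7 7]
  -> period-2 cycle (repeats step 6); tank 0 never drops to <=2
Tank 0 never reaches <=2 within 15 steps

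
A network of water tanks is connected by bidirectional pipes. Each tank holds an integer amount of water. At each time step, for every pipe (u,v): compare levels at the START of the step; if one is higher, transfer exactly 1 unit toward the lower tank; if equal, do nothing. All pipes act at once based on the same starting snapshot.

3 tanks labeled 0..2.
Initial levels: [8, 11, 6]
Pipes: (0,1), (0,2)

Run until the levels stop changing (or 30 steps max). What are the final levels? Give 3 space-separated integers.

Step 1: flows [1->0,0->2] -> levels [8 10 7]
Step 2: flows [1->0,0->2] -> levels [8 9 8]
Step 3: flows [1->0,0=2] -> levels [9 8 8]
Step 4: flows [0->1,0->2] -> levels [7 9 9]
Step 5: flows [1->0,2->0] -> levels [9 8 8]
  -> period-2 cycle: step 5 state = step 3 state; never stabilizes
  -> state at step 30: (30-3) mod 2 = 1, same as step 4 -> [7 9 9]

Answer: 7 9 9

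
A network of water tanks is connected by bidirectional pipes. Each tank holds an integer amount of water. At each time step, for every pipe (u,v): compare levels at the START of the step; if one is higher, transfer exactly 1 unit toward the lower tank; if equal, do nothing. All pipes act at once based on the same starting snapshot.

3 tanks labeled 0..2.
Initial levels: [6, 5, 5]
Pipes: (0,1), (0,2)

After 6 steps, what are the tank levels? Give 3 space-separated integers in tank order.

Answer: 6 5 5

Derivation:
Step 1: flows [0->1,0->2] -> levels [4 6 6]
Step 2: flows [1->0,2->0] -> levels [6 5 5]
  -> period-2 cycle: step 2 state = step 0 state
  -> state at step 6: (6-0) mod 2 = 0, same as step 0 -> [6 5 5]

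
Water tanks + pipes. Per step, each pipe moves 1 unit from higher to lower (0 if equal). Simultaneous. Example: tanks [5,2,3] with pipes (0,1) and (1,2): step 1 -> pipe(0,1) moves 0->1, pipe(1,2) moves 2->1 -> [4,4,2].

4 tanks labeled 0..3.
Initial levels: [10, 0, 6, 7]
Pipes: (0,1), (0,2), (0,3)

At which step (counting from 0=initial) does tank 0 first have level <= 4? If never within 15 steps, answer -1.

Answer: 5

Derivation:
Step 1: flows [0->1,0->2,0->3] -> levels [7 1 7 8]
Step 2: flows [0->1,0=2,3->0] -> levels [7 2 7 7]
Step 3: flows [0->1,0=2,0=3] -> levels [6 3 7 7]
Step 4: flows [0->1,2->0,3->0] -> levels [7 4 6 6]
Step 5: flows [0->1,0->2,0->3] -> levels [4 5 7 7]
Tank 0 first reaches <=4 at step 5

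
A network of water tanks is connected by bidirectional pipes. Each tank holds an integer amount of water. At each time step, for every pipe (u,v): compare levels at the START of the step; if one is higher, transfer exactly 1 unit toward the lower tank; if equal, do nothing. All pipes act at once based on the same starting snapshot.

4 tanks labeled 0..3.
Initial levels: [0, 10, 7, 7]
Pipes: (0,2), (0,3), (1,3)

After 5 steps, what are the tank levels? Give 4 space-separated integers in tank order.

Answer: 5 6 6 7

Derivation:
Step 1: flows [2->0,3->0,1->3] -> levels [2 9 6 7]
Step 2: flows [2->0,3->0,1->3] -> levels [4 8 5 7]
Step 3: flows [2->0,3->0,1->3] -> levels [6 7 4 7]
Step 4: flows [0->2,3->0,1=3] -> levels [6 7 5 6]
Step 5: flows [0->2,0=3,1->3] -> levels [5 6 6 7]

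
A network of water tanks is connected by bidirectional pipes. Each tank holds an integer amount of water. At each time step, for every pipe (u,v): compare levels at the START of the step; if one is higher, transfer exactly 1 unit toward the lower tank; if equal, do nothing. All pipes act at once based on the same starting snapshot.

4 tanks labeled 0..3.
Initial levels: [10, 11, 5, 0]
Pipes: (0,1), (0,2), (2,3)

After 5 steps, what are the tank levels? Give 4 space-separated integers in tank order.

Answer: 8 8 5 5

Derivation:
Step 1: flows [1->0,0->2,2->3] -> levels [10 10 5 1]
Step 2: flows [0=1,0->2,2->3] -> levels [9 10 5 2]
Step 3: flows [1->0,0->2,2->3] -> levels [9 9 5 3]
Step 4: flows [0=1,0->2,2->3] -> levels [8 9 5 4]
Step 5: flows [1->0,0->2,2->3] -> levels [8 8 5 5]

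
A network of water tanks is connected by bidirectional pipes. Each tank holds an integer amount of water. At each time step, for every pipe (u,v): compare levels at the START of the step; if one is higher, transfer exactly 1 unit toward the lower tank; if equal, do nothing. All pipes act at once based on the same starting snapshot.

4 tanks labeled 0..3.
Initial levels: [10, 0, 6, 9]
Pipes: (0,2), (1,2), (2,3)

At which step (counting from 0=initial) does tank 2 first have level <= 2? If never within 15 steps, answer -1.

Step 1: flows [0->2,2->1,3->2] -> levels [9 1 7 8]
Step 2: flows [0->2,2->1,3->2] -> levels [8 2 8 7]
Step 3: flows [0=2,2->1,2->3] -> levels [8 3 6 8]
Step 4: flows [0->2,2->1,3->2] -> levels [7 4 7 7]
Step 5: flows [0=2,2->1,2=3] -> levels [7 5 6 7]
Step 6: flows [0->2,2->1,3->2] -> levels [6 6 7 6]
Step 7: flows [2->0,2->1,2->3] -> levels [7 7 4 7]
Step 8: flows [0->2,1->2,3->2] -> levels [6 6 7 6]
  -> period-2 cycle (repeats step 6); tank 2 never drops to <=2
Tank 2 never reaches <=2 within 15 steps

Answer: -1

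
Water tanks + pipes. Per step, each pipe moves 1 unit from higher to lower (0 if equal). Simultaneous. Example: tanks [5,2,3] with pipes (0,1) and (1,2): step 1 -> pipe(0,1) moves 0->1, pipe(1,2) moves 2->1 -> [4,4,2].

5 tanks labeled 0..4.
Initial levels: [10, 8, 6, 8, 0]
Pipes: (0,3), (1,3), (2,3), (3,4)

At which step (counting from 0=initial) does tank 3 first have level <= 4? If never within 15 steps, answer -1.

Answer: 7

Derivation:
Step 1: flows [0->3,1=3,3->2,3->4] -> levels [9 8 7 7 1]
Step 2: flows [0->3,1->3,2=3,3->4] -> levels [8 7 7 8 2]
Step 3: flows [0=3,3->1,3->2,3->4] -> levels [8 8 8 5 3]
Step 4: flows [0->3,1->3,2->3,3->4] -> levels [7 7 7 7 4]
Step 5: flows [0=3,1=3,2=3,3->4] -> levels [7 7 7 6 5]
Step 6: flows [0->3,1->3,2->3,3->4] -> levels [6 6 6 8 6]
Step 7: flows [3->0,3->1,3->2,3->4] -> levels [7 7 7 4 7]
Tank 3 first reaches <=4 at step 7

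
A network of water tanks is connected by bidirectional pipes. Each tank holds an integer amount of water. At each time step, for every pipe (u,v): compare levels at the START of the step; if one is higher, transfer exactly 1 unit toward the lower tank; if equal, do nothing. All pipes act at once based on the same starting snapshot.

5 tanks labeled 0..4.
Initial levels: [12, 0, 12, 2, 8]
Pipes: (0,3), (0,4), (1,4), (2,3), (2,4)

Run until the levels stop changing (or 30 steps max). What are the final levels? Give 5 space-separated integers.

Answer: 6 6 6 8 8

Derivation:
Step 1: flows [0->3,0->4,4->1,2->3,2->4] -> levels [10 1 10 4 9]
Step 2: flows [0->3,0->4,4->1,2->3,2->4] -> levels [8 2 8 6 10]
Step 3: flows [0->3,4->0,4->1,2->3,4->2] -> levels [8 3 8 8 7]
Step 4: flows [0=3,0->4,4->1,2=3,2->4] -> levels [7 4 7 8 8]
Step 5: flows [3->0,4->0,4->1,3->2,4->2] -> levels [9 5 9 6 5]
Step 6: flows [0->3,0->4,1=4,2->3,2->4] -> levels [7 5 7 8 7]
Step 7: flows [3->0,0=4,4->1,3->2,2=4] -> levels [8 6 8 6 6]
Step 8: flows [0->3,0->4,1=4,2->3,2->4] -> levels [6 6 6 8 8]
Step 9: flows [3->0,4->0,4->1,3->2,4->2] -> levels [8 7 8 6 5]
Step 10: flows [0->3,0->4,1->4,2->3,2->4] -> levels [6 6 6 8 8]
  -> period-2 cycle: step 10 state = step 8 state; never stabilizes
  -> state at step 30: (30-8) mod 2 = 0, same as step 8 -> [6 6 6 8 8]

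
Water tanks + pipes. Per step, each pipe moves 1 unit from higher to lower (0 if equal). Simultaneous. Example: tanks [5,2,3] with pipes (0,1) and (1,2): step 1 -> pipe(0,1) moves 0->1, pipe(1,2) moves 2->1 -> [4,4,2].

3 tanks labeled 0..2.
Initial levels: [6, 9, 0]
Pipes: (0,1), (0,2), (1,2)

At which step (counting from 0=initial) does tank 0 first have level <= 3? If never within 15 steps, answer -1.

Answer: -1

Derivation:
Step 1: flows [1->0,0->2,1->2] -> levels [6 7 2]
Step 2: flows [1->0,0->2,1->2] -> levels [6 5 4]
Step 3: flows [0->1,0->2,1->2] -> levels [4 5 6]
Step 4: flows [1->0,2->0,2->1] -> levels [6 5 4]
  -> period-2 cycle (repeats step 2); tank 0 never drops to <=3
Tank 0 never reaches <=3 within 15 steps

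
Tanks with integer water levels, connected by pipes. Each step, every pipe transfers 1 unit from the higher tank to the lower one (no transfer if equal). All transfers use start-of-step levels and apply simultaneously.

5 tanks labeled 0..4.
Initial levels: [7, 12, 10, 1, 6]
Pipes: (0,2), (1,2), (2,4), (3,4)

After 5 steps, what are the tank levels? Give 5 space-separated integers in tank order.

Step 1: flows [2->0,1->2,2->4,4->3] -> levels [8 11 9 2 6]
Step 2: flows [2->0,1->2,2->4,4->3] -> levels [9 10 8 3 6]
Step 3: flows [0->2,1->2,2->4,4->3] -> levels [8 9 9 4 6]
Step 4: flows [2->0,1=2,2->4,4->3] -> levels [9 9 7 5 6]
Step 5: flows [0->2,1->2,2->4,4->3] -> levels [8 8 8 6 6]

Answer: 8 8 8 6 6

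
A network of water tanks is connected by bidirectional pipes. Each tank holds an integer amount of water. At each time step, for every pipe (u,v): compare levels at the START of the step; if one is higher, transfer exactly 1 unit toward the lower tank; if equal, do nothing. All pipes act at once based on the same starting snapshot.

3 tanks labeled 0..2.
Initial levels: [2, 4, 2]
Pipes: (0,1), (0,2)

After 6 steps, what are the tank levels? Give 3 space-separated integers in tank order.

Answer: 2 3 3

Derivation:
Step 1: flows [1->0,0=2] -> levels [3 3 2]
Step 2: flows [0=1,0->2] -> levels [2 3 3]
Step 3: flows [1->0,2->0] -> levels [4 2 2]
Step 4: flows [0->1,0->2] -> levels [2 3 3]
  -> period-2 cycle: step 4 state = step 2 state
  -> state at step 6: (6-2) mod 2 = 0, same as step 2 -> [2 3 3]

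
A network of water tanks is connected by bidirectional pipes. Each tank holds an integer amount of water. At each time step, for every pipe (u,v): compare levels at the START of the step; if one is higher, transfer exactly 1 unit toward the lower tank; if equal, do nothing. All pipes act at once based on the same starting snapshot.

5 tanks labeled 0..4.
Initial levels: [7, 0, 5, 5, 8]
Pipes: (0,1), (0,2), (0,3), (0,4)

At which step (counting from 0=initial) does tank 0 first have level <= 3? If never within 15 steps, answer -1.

Answer: 3

Derivation:
Step 1: flows [0->1,0->2,0->3,4->0] -> levels [5 1 6 6 7]
Step 2: flows [0->1,2->0,3->0,4->0] -> levels [7 2 5 5 6]
Step 3: flows [0->1,0->2,0->3,0->4] -> levels [3 3 6 6 7]
Tank 0 first reaches <=3 at step 3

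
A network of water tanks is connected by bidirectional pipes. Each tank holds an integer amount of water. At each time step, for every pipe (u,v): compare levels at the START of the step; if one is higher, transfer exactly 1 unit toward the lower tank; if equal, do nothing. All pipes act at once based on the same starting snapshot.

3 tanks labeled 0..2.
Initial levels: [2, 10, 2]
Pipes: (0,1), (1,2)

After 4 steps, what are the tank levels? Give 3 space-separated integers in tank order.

Step 1: flows [1->0,1->2] -> levels [3 8 3]
Step 2: flows [1->0,1->2] -> levels [4 6 4]
Step 3: flows [1->0,1->2] -> levels [5 4 5]
Step 4: flows [0->1,2->1] -> levels [4 6 4]

Answer: 4 6 4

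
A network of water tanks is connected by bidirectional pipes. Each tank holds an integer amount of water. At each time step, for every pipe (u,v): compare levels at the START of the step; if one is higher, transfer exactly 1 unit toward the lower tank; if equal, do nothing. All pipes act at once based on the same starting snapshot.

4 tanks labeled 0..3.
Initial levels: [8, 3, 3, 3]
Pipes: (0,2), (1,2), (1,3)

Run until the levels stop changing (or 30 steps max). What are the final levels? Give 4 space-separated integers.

Step 1: flows [0->2,1=2,1=3] -> levels [7 3 4 3]
Step 2: flows [0->2,2->1,1=3] -> levels [6 4 4 3]
Step 3: flows [0->2,1=2,1->3] -> levels [5 3 5 4]
Step 4: flows [0=2,2->1,3->1] -> levels [5 5 4 3]
Step 5: flows [0->2,1->2,1->3] -> levels [4 3 6 4]
Step 6: flows [2->0,2->1,3->1] -> levels [5 5 4 3]
  -> period-2 cycle: step 6 state = step 4 state; never stabilizes
  -> state at step 30: (30-4) mod 2 = 0, same as step 4 -> [5 5 4 3]

Answer: 5 5 4 3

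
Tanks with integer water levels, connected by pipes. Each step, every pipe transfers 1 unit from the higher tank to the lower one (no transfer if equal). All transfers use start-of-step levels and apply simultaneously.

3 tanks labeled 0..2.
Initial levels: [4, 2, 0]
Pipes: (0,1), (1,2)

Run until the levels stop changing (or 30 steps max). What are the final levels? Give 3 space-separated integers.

Step 1: flows [0->1,1->2] -> levels [3 2 1]
Step 2: flows [0->1,1->2] -> levels [2 2 2]
Step 3: flows [0=1,1=2] -> levels [2 2 2]
  -> stable (no change)

Answer: 2 2 2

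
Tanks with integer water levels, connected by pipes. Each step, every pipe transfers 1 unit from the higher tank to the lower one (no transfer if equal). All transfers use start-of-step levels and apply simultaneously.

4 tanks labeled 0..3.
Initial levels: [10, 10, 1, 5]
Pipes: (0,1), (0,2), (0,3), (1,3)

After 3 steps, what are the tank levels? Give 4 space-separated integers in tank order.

Step 1: flows [0=1,0->2,0->3,1->3] -> levels [8 9 2 7]
Step 2: flows [1->0,0->2,0->3,1->3] -> levels [7 7 3 9]
Step 3: flows [0=1,0->2,3->0,3->1] -> levels [7 8 4 7]

Answer: 7 8 4 7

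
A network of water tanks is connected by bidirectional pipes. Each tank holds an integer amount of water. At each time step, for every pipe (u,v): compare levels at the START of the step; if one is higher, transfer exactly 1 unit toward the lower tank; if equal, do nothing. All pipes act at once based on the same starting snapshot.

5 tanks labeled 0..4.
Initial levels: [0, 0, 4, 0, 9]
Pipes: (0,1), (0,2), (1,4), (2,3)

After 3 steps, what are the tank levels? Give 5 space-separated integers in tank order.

Step 1: flows [0=1,2->0,4->1,2->3] -> levels [1 1 2 1 8]
Step 2: flows [0=1,2->0,4->1,2->3] -> levels [2 2 0 2 7]
Step 3: flows [0=1,0->2,4->1,3->2] -> levels [1 3 2 1 6]

Answer: 1 3 2 1 6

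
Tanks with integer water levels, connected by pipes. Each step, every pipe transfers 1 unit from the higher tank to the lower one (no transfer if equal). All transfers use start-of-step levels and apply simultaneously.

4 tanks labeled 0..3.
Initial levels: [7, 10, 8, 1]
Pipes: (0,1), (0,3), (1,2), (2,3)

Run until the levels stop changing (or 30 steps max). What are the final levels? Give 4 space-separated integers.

Step 1: flows [1->0,0->3,1->2,2->3] -> levels [7 8 8 3]
Step 2: flows [1->0,0->3,1=2,2->3] -> levels [7 7 7 5]
Step 3: flows [0=1,0->3,1=2,2->3] -> levels [6 7 6 7]
Step 4: flows [1->0,3->0,1->2,3->2] -> levels [8 5 8 5]
Step 5: flows [0->1,0->3,2->1,2->3] -> levels [6 7 6 7]
  -> period-2 cycle: step 5 state = step 3 state; never stabilizes
  -> state at step 30: (30-3) mod 2 = 1, same as step 4 -> [8 5 8 5]

Answer: 8 5 8 5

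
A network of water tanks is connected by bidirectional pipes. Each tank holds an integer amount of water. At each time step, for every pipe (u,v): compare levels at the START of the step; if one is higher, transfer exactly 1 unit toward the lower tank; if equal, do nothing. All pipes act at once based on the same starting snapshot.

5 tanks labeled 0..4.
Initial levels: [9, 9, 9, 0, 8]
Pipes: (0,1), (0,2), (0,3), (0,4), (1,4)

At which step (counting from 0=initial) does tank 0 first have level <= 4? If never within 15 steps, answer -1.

Step 1: flows [0=1,0=2,0->3,0->4,1->4] -> levels [7 8 9 1 10]
Step 2: flows [1->0,2->0,0->3,4->0,4->1] -> levels [9 8 8 2 8]
Step 3: flows [0->1,0->2,0->3,0->4,1=4] -> levels [5 9 9 3 9]
Step 4: flows [1->0,2->0,0->3,4->0,1=4] -> levels [7 8 8 4 8]
Step 5: flows [1->0,2->0,0->3,4->0,1=4] -> levels [9 7 7 5 7]
Step 6: flows [0->1,0->2,0->3,0->4,1=4] -> levels [5 8 8 6 8]
Step 7: flows [1->0,2->0,3->0,4->0,1=4] -> levels [9 7 7 5 7]
  -> period-2 cycle (repeats step 5); tank 0 never drops to <=4
Tank 0 never reaches <=4 within 15 steps

Answer: -1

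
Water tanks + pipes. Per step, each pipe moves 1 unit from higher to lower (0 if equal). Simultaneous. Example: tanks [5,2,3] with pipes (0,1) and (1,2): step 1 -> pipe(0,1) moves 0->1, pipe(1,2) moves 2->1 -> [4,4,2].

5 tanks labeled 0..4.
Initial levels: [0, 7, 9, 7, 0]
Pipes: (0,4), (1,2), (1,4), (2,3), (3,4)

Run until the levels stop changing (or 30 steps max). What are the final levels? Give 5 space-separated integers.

Step 1: flows [0=4,2->1,1->4,2->3,3->4] -> levels [0 7 7 7 2]
Step 2: flows [4->0,1=2,1->4,2=3,3->4] -> levels [1 6 7 6 3]
Step 3: flows [4->0,2->1,1->4,2->3,3->4] -> levels [2 6 5 6 4]
Step 4: flows [4->0,1->2,1->4,3->2,3->4] -> levels [3 4 7 4 5]
Step 5: flows [4->0,2->1,4->1,2->3,4->3] -> levels [4 6 5 6 2]
Step 6: flows [0->4,1->2,1->4,3->2,3->4] -> levels [3 4 7 4 5]
  -> period-2 cycle: step 6 state = step 4 state; never stabilizes
  -> state at step 30: (30-4) mod 2 = 0, same as step 4 -> [3 4 7 4 5]

Answer: 3 4 7 4 5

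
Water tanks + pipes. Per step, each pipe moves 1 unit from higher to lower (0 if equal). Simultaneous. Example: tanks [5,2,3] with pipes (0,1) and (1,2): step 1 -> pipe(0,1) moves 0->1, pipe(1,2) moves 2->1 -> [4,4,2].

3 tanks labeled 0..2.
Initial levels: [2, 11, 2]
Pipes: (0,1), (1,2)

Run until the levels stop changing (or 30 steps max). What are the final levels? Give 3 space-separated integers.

Step 1: flows [1->0,1->2] -> levels [3 9 3]
Step 2: flows [1->0,1->2] -> levels [4 7 4]
Step 3: flows [1->0,1->2] -> levels [5 5 5]
Step 4: flows [0=1,1=2] -> levels [5 5 5]
  -> stable (no change)

Answer: 5 5 5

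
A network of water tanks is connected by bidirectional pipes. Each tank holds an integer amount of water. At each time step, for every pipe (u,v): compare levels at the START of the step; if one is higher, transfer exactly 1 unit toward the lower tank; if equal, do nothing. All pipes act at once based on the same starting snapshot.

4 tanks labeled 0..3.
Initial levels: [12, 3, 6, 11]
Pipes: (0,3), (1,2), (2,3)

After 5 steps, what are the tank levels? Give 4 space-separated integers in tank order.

Answer: 9 7 7 9

Derivation:
Step 1: flows [0->3,2->1,3->2] -> levels [11 4 6 11]
Step 2: flows [0=3,2->1,3->2] -> levels [11 5 6 10]
Step 3: flows [0->3,2->1,3->2] -> levels [10 6 6 10]
Step 4: flows [0=3,1=2,3->2] -> levels [10 6 7 9]
Step 5: flows [0->3,2->1,3->2] -> levels [9 7 7 9]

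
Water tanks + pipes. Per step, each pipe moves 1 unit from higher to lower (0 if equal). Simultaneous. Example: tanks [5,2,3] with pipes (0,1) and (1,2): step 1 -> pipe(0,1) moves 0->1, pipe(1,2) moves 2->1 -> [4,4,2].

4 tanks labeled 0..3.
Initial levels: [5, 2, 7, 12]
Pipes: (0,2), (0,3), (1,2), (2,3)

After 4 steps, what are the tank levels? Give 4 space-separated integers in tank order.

Step 1: flows [2->0,3->0,2->1,3->2] -> levels [7 3 6 10]
Step 2: flows [0->2,3->0,2->1,3->2] -> levels [7 4 7 8]
Step 3: flows [0=2,3->0,2->1,3->2] -> levels [8 5 7 6]
Step 4: flows [0->2,0->3,2->1,2->3] -> levels [6 6 6 8]

Answer: 6 6 6 8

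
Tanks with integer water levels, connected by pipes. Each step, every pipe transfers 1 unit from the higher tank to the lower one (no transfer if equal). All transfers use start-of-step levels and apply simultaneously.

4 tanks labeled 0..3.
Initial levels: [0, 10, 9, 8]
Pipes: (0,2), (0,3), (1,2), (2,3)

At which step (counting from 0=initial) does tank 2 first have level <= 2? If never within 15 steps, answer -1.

Step 1: flows [2->0,3->0,1->2,2->3] -> levels [2 9 8 8]
Step 2: flows [2->0,3->0,1->2,2=3] -> levels [4 8 8 7]
Step 3: flows [2->0,3->0,1=2,2->3] -> levels [6 8 6 7]
Step 4: flows [0=2,3->0,1->2,3->2] -> levels [7 7 8 5]
Step 5: flows [2->0,0->3,2->1,2->3] -> levels [7 8 5 7]
Step 6: flows [0->2,0=3,1->2,3->2] -> levels [6 7 8 6]
Step 7: flows [2->0,0=3,2->1,2->3] -> levels [7 8 5 7]
  -> period-2 cycle (repeats step 5); tank 2 never drops to <=2
Tank 2 never reaches <=2 within 15 steps

Answer: -1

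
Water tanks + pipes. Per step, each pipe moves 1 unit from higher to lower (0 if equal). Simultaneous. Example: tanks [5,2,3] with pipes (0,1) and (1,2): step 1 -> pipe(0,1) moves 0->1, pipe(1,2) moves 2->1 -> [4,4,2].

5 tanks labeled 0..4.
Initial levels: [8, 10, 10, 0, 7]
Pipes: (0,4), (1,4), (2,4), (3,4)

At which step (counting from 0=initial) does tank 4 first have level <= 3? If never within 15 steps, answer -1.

Answer: -1

Derivation:
Step 1: flows [0->4,1->4,2->4,4->3] -> levels [7 9 9 1 9]
Step 2: flows [4->0,1=4,2=4,4->3] -> levels [8 9 9 2 7]
Step 3: flows [0->4,1->4,2->4,4->3] -> levels [7 8 8 3 9]
Step 4: flows [4->0,4->1,4->2,4->3] -> levels [8 9 9 4 5]
Step 5: flows [0->4,1->4,2->4,4->3] -> levels [7 8 8 5 7]
Step 6: flows [0=4,1->4,2->4,4->3] -> levels [7 7 7 6 8]
Step 7: flows [4->0,4->1,4->2,4->3] -> levels [8 8 8 7 4]
Step 8: flows [0->4,1->4,2->4,3->4] -> levels [7 7 7 6 8]
  -> period-2 cycle (repeats step 6); tank 4 never drops to <=3
Tank 4 never reaches <=3 within 15 steps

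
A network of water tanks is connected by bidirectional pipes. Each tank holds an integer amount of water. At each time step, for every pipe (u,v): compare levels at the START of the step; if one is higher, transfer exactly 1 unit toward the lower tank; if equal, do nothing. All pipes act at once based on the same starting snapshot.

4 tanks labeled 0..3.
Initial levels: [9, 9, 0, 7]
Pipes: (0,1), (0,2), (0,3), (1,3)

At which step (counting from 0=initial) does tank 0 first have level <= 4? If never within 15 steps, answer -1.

Answer: 7

Derivation:
Step 1: flows [0=1,0->2,0->3,1->3] -> levels [7 8 1 9]
Step 2: flows [1->0,0->2,3->0,3->1] -> levels [8 8 2 7]
Step 3: flows [0=1,0->2,0->3,1->3] -> levels [6 7 3 9]
Step 4: flows [1->0,0->2,3->0,3->1] -> levels [7 7 4 7]
Step 5: flows [0=1,0->2,0=3,1=3] -> levels [6 7 5 7]
Step 6: flows [1->0,0->2,3->0,1=3] -> levels [7 6 6 6]
Step 7: flows [0->1,0->2,0->3,1=3] -> levels [4 7 7 7]
Tank 0 first reaches <=4 at step 7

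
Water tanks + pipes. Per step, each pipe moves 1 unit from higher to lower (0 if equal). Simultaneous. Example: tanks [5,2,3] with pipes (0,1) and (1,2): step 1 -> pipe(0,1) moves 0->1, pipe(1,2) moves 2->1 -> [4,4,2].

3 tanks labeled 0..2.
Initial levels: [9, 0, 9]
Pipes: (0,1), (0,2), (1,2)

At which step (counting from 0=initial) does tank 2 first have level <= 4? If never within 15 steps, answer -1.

Answer: -1

Derivation:
Step 1: flows [0->1,0=2,2->1] -> levels [8 2 8]
Step 2: flows [0->1,0=2,2->1] -> levels [7 4 7]
Step 3: flows [0->1,0=2,2->1] -> levels [6 6 6]
Step 4: flows [0=1,0=2,1=2] -> levels [6 6 6]
  -> stable; tank 2 stays at 6 > 4
Tank 2 never reaches <=4 within 15 steps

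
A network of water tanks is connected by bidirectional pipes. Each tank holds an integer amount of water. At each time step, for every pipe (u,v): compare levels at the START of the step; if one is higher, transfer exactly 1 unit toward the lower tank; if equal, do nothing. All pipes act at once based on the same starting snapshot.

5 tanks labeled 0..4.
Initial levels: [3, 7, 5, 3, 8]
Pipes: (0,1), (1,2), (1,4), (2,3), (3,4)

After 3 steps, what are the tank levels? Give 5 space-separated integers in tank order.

Step 1: flows [1->0,1->2,4->1,2->3,4->3] -> levels [4 6 5 5 6]
Step 2: flows [1->0,1->2,1=4,2=3,4->3] -> levels [5 4 6 6 5]
Step 3: flows [0->1,2->1,4->1,2=3,3->4] -> levels [4 7 5 5 5]

Answer: 4 7 5 5 5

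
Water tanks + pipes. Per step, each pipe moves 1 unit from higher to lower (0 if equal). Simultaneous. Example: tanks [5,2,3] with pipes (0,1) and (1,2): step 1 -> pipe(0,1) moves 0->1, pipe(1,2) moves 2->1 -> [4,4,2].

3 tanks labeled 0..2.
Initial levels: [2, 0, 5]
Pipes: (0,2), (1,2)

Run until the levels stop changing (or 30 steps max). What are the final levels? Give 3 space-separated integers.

Answer: 3 3 1

Derivation:
Step 1: flows [2->0,2->1] -> levels [3 1 3]
Step 2: flows [0=2,2->1] -> levels [3 2 2]
Step 3: flows [0->2,1=2] -> levels [2 2 3]
Step 4: flows [2->0,2->1] -> levels [3 3 1]
Step 5: flows [0->2,1->2] -> levels [2 2 3]
  -> period-2 cycle: step 5 state = step 3 state; never stabilizes
  -> state at step 30: (30-3) mod 2 = 1, same as step 4 -> [3 3 1]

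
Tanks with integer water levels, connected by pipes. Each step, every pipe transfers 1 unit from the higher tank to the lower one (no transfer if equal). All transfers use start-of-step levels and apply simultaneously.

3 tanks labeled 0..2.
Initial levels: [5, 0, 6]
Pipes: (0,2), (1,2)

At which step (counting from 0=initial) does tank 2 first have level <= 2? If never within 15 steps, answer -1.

Answer: -1

Derivation:
Step 1: flows [2->0,2->1] -> levels [6 1 4]
Step 2: flows [0->2,2->1] -> levels [5 2 4]
Step 3: flows [0->2,2->1] -> levels [4 3 4]
Step 4: flows [0=2,2->1] -> levels [4 4 3]
Step 5: flows [0->2,1->2] -> levels [3 3 5]
Step 6: flows [2->0,2->1] -> levels [4 4 3]
  -> period-2 cycle (repeats step 4); tank 2 never drops to <=2
Tank 2 never reaches <=2 within 15 steps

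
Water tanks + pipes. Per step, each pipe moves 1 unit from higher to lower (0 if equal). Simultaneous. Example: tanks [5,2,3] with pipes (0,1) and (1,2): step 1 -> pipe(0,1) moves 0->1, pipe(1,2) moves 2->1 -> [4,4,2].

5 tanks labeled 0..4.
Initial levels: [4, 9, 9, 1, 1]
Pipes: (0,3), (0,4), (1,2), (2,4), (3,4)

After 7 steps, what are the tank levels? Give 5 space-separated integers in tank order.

Step 1: flows [0->3,0->4,1=2,2->4,3=4] -> levels [2 9 8 2 3]
Step 2: flows [0=3,4->0,1->2,2->4,4->3] -> levels [3 8 8 3 2]
Step 3: flows [0=3,0->4,1=2,2->4,3->4] -> levels [2 8 7 2 5]
Step 4: flows [0=3,4->0,1->2,2->4,4->3] -> levels [3 7 7 3 4]
Step 5: flows [0=3,4->0,1=2,2->4,4->3] -> levels [4 7 6 4 3]
Step 6: flows [0=3,0->4,1->2,2->4,3->4] -> levels [3 6 6 3 6]
Step 7: flows [0=3,4->0,1=2,2=4,4->3] -> levels [4 6 6 4 4]

Answer: 4 6 6 4 4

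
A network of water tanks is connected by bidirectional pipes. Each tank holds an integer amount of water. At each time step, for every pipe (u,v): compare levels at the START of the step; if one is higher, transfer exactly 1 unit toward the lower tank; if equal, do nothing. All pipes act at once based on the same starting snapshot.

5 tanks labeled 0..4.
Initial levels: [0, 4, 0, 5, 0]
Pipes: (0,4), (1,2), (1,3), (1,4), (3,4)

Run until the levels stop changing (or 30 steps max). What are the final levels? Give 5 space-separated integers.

Answer: 1 1 2 2 3

Derivation:
Step 1: flows [0=4,1->2,3->1,1->4,3->4] -> levels [0 3 1 3 2]
Step 2: flows [4->0,1->2,1=3,1->4,3->4] -> levels [1 1 2 2 3]
Step 3: flows [4->0,2->1,3->1,4->1,4->3] -> levels [2 4 1 2 0]
Step 4: flows [0->4,1->2,1->3,1->4,3->4] -> levels [1 1 2 2 3]
  -> period-2 cycle: step 4 state = step 2 state; never stabilizes
  -> state at step 30: (30-2) mod 2 = 0, same as step 2 -> [1 1 2 2 3]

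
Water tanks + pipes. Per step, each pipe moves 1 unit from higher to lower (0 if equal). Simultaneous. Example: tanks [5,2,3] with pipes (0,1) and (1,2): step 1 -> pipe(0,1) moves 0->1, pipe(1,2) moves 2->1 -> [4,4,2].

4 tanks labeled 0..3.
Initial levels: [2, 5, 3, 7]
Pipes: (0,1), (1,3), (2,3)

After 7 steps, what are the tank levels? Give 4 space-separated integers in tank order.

Step 1: flows [1->0,3->1,3->2] -> levels [3 5 4 5]
Step 2: flows [1->0,1=3,3->2] -> levels [4 4 5 4]
Step 3: flows [0=1,1=3,2->3] -> levels [4 4 4 5]
Step 4: flows [0=1,3->1,3->2] -> levels [4 5 5 3]
Step 5: flows [1->0,1->3,2->3] -> levels [5 3 4 5]
Step 6: flows [0->1,3->1,3->2] -> levels [4 5 5 3]
  -> period-2 cycle: step 6 state = step 4 state
  -> state at step 7: (7-4) mod 2 = 1, same as step 5 -> [5 3 4 5]

Answer: 5 3 4 5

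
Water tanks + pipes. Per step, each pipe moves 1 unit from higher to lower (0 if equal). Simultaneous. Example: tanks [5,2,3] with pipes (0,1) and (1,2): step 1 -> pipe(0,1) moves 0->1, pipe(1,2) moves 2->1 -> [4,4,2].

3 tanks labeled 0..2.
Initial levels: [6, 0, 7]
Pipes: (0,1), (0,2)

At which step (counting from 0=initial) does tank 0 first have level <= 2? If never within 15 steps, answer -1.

Step 1: flows [0->1,2->0] -> levels [6 1 6]
Step 2: flows [0->1,0=2] -> levels [5 2 6]
Step 3: flows [0->1,2->0] -> levels [5 3 5]
Step 4: flows [0->1,0=2] -> levels [4 4 5]
Step 5: flows [0=1,2->0] -> levels [5 4 4]
Step 6: flows [0->1,0->2] -> levels [3 5 5]
Step 7: flows [1->0,2->0] -> levels [5 4 4]
  -> period-2 cycle (repeats step 5); tank 0 never drops to <=2
Tank 0 never reaches <=2 within 15 steps

Answer: -1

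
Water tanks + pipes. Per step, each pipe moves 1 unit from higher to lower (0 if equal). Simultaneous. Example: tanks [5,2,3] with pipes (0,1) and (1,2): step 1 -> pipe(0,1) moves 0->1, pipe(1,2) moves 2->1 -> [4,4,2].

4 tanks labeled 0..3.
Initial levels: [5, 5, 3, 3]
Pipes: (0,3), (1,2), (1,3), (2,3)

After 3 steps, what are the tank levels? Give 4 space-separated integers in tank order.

Step 1: flows [0->3,1->2,1->3,2=3] -> levels [4 3 4 5]
Step 2: flows [3->0,2->1,3->1,3->2] -> levels [5 5 4 2]
Step 3: flows [0->3,1->2,1->3,2->3] -> levels [4 3 4 5]

Answer: 4 3 4 5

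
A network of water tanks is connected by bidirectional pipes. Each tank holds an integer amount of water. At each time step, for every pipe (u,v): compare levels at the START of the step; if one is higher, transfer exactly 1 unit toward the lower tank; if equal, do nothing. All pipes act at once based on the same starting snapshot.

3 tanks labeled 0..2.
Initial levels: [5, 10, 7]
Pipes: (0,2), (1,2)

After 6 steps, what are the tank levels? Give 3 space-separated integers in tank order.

Answer: 8 8 6

Derivation:
Step 1: flows [2->0,1->2] -> levels [6 9 7]
Step 2: flows [2->0,1->2] -> levels [7 8 7]
Step 3: flows [0=2,1->2] -> levels [7 7 8]
Step 4: flows [2->0,2->1] -> levels [8 8 6]
Step 5: flows [0->2,1->2] -> levels [7 7 8]
  -> period-2 cycle: step 5 state = step 3 state
  -> state at step 6: (6-3) mod 2 = 1, same as step 4 -> [8 8 6]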